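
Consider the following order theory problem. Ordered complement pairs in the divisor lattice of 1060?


Complement pair (a,b): a meet b = bottom, a join b = top.
Here: gcd(a,b)=1 and lcm(a,b)=1060, i.e. a*b=1060 with a,b coprime.
Pairs found: (1,1060), (4,265), (5,212), (20,53), ... (4 more)
Total ordered pairs: 8


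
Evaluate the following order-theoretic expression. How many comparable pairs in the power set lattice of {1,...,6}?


A comparable pair {a,b} has a < b or b < a in the order.
Count unordered pairs where one element is strictly below the other.
Examples: {{},{1}}, {{},{2}}, {{},{3}}, {{},{4}}, ...
Total comparable pairs: 665


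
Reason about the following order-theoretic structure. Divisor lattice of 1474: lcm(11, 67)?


Join=lcm.
gcd(11,67)=1
lcm=737


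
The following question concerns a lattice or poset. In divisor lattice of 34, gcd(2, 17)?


Meet=gcd.
gcd(2,17)=1


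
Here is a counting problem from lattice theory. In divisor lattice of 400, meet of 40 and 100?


In a divisor lattice, meet = gcd (greatest common divisor).
By Euclidean algorithm or factoring: gcd(40,100) = 20


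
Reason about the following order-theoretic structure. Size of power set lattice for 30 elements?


Power set = 2^n.
2^30 = 1073741824


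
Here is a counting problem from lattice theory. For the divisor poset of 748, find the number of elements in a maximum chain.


A chain is a totally ordered subset; we count the number of elements in a maximum chain.
Compute, for each element x, the size of the longest chain ending at x:
  1: 1
  2: 2
  11: 2
  17: 2
  4: 3
  22: 3
  ...
A maximum chain: 1 < 2 < 4 < 44 < 748
Number of elements in the longest chain: 5


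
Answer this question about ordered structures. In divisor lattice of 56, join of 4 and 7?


In a divisor lattice, join = lcm (least common multiple).
gcd(4,7) = 1
lcm(4,7) = 4*7/gcd = 28/1 = 28


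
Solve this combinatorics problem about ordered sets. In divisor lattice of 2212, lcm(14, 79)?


Join=lcm.
gcd(14,79)=1
lcm=1106


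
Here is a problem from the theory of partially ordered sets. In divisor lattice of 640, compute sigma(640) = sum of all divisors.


sigma(n) = sum of divisors.
Divisors of 640: [1, 2, 4, 5, 8, 10, 16, 20, 32, 40, 64, 80, 128, 160, 320, 640]
Sum = 1530


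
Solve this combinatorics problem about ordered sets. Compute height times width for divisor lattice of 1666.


Height = length of longest chain minus 1; width = size of largest antichain.
A maximum chain: 1 | 17 | 119 | 833 | 1666  (height 4).
A maximum antichain: {14, 34, 49, 119}  (width 4).
Product = 4 * 4 = 16


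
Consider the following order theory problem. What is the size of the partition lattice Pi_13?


B(n) = number of set partitions of an n-element set.
B(n) satisfies the recurrence: B(n+1) = sum_k C(n,k)*B(k).
B(13) = 27644437


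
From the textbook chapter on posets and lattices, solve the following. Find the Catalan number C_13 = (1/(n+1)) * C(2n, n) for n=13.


C(n) = C(2n, n) / (n+1).
C(26, 13) = 10400600
C(13) = 10400600 / 14 = 742900


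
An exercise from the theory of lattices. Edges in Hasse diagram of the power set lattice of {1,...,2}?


A cover relation a -< b holds when a < b with no c strictly between.
Cover relations:
  {} -< {1}
  {} -< {2}
  {1} -< {1,2}
  {2} -< {1,2}
Total: 4


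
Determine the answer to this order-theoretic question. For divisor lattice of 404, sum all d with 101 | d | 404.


Interval [101,404] in divisors of 404: [101, 202, 404]
Sum = 707


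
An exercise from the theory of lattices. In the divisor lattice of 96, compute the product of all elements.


Divisors of 96: [1, 2, 3, 4, 6, 8, 12, 16, 24, 32, 48, 96]
Product = n^(d(n)/2) = 96^(12/2)
Product = 782757789696


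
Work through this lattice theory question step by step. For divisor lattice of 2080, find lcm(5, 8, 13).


In a divisor lattice, join = lcm (least common multiple).
Compute lcm iteratively: start with first element, then lcm(current, next).
Elements: [5, 8, 13]
lcm(5,8) = 40
lcm(40,13) = 520
Final lcm = 520


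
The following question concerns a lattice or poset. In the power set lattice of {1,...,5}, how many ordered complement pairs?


Complement pair (a,b): a meet b = bottom, a join b = top.
Here: A intersect B = {} and A union B = {1,...,5}.
Pairs found: ({},{1,2,3,4,5}), ({1},{2,3,4,5}), ({2},{1,3,4,5}), ({3},{1,2,4,5}), ... (28 more)
Total ordered pairs: 32


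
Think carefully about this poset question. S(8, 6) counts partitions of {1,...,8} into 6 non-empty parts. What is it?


S(n,k) = k*S(n-1,k) + S(n-1,k-1).
S(7,6) = 21, S(7,5) = 140
S(8,6) = 6*21 + 140 = 126 + 140
S(8,6) = 266


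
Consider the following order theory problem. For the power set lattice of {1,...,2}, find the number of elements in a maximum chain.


A chain is a totally ordered subset; we count the number of elements in a maximum chain.
Compute, for each element x, the size of the longest chain ending at x:
  {}: 1
  {1}: 2
  {2}: 2
  {1,2}: 3
A maximum chain: {} < {1} < {1,2}
Number of elements in the longest chain: 3


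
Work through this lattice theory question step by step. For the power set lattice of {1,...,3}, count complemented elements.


An element a is complemented if some b has a meet b = bottom, a join b = top.
every subset A has complement S\A, so all elements are complemented.
Complemented elements: {}, {1}, {2}, {3}, {1,2}, {1,3}, ... (2 more)
Count: 8


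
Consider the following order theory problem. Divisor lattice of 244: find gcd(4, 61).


In a divisor lattice, meet = gcd (greatest common divisor).
By Euclidean algorithm or factoring: gcd(4,61) = 1


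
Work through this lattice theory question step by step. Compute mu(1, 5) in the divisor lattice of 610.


In a divisor lattice, mu(a,b) = mu(b/a) where mu is the classical Mobius function.
b/a = 5/1 = 5
Prime factorization of 5: primes [5]
5 is squarefree with 1 prime factor(s), so mu(5) = (-1)^1 = -1


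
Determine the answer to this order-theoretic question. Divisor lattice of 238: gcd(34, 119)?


Meet=gcd.
gcd(34,119)=17


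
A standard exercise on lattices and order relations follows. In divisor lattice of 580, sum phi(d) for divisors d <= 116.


Divisors of 580 up to 116: [1, 2, 4, 5, 10, 20, 29, 58, 116]
phi values: [1, 1, 2, 4, 4, 8, 28, 28, 56]
Sum = 132


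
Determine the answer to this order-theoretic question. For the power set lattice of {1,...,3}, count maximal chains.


A maximal chain goes from the minimum element to a maximal element via cover relations.
Counting all min-to-max paths in the cover graph.
Total maximal chains: 6


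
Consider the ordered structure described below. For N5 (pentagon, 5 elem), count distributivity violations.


Distributive law: a ^ (b v c) = (a ^ b) v (a ^ c).
Check all 5^3 = 125 ordered triples (a,b,c).
  e.g. a=b, b=a, c=c: lhs=b != rhs=a
  e.g. a=b, b=c, c=a: lhs=b != rhs=a
Total violating triples: 2


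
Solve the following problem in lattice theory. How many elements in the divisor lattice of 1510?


Divisors of 1510: [1, 2, 5, 10, 151, 302, 755, 1510]
Count: 8


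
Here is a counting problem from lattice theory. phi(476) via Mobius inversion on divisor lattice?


phi(n) = n * prod_{p|n} (1 - 1/p).
Prime divisors of 476: [2, 7, 17]
phi(476) = 476 * (1 - 1/2) * (1 - 1/7) * (1 - 1/17)
phi(476) = 192


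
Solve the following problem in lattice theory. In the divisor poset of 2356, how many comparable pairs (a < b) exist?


A comparable pair {a,b} has a < b or b < a in the order.
Count unordered pairs where one element is strictly below the other.
Examples: {1,2}, {1,4}, {1,19}, {1,31}, ...
Total comparable pairs: 42


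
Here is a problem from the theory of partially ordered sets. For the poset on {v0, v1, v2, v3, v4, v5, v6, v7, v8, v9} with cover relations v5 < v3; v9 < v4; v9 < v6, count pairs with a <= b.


The order relation is {(a,b) : a <= b}, reflexive so it includes (a,a).
Examples: (v0,v0), (v1,v1), (v2,v2), (v3,v3), (v4,v4), ...
Total ordered pairs: 13


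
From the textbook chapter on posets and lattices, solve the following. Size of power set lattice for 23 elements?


Power set = 2^n.
2^23 = 8388608


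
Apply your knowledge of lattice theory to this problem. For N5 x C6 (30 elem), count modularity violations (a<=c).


Modular law: if a <= c then a v (b ^ c) = (a v b) ^ c.
Check all triples (a,b,c) with a <= c among 30 elements.
  e.g. a=(a,0), b=(c,0), c=(b,0): lhs=(a,0) != rhs=(b,0)
  e.g. a=(a,0), b=(c,1), c=(b,0): lhs=(a,0) != rhs=(b,0)
Total violating triples: 126


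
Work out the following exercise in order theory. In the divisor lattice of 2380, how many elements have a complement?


An element a is complemented if some b has a meet b = bottom, a join b = top.
a is complemented iff gcd(a, n/a)=1, i.e. a is a unitary divisor of 2380.
Complemented elements: 1, 4, 5, 7, 17, 20, ... (10 more)
Count: 16


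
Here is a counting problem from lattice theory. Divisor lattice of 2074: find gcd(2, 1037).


In a divisor lattice, meet = gcd (greatest common divisor).
By Euclidean algorithm or factoring: gcd(2,1037) = 1


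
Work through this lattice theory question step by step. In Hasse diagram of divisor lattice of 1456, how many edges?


A cover relation a -< b holds when a < b with no c strictly between.
Cover relations:
  1 -< 2
  1 -< 7
  1 -< 13
  2 -< 4
  2 -< 14
  2 -< 26
  4 -< 8
  4 -< 28
  ...28 more
Total: 36


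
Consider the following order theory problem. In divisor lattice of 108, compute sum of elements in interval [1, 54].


Interval [1,54] in divisors of 108: [1, 2, 3, 6, 9, 18, 27, 54]
Sum = 120


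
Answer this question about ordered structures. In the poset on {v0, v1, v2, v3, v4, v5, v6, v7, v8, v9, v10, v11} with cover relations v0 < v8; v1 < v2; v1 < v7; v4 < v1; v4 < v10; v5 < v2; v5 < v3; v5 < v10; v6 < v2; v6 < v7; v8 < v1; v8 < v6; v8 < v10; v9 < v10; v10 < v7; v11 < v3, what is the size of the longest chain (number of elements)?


A chain is a totally ordered subset; we count the number of elements in a maximum chain.
Compute, for each element x, the size of the longest chain ending at x:
  v0: 1
  v4: 1
  v5: 1
  v9: 1
  v11: 1
  v8: 2
  ...
A maximum chain: v0 < v8 < v1 < v2
Number of elements in the longest chain: 4


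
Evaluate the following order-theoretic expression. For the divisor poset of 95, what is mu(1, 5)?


In a divisor lattice, mu(a,b) = mu(b/a) where mu is the classical Mobius function.
b/a = 5/1 = 5
Prime factorization of 5: primes [5]
5 is squarefree with 1 prime factor(s), so mu(5) = (-1)^1 = -1


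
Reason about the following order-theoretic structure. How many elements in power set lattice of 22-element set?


Power set = 2^n.
2^22 = 4194304


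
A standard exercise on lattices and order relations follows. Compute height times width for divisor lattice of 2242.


Height = length of longest chain minus 1; width = size of largest antichain.
A maximum chain: 1 | 59 | 1121 | 2242  (height 3).
A maximum antichain: {2, 19, 59}  (width 3).
Product = 3 * 3 = 9


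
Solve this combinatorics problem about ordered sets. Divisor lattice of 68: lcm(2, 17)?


Join=lcm.
gcd(2,17)=1
lcm=34


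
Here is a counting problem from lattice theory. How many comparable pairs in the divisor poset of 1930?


A comparable pair {a,b} has a < b or b < a in the order.
Count unordered pairs where one element is strictly below the other.
Examples: {1,2}, {1,5}, {1,10}, {1,193}, ...
Total comparable pairs: 19


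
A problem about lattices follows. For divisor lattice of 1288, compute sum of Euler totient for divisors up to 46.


Divisors of 1288 up to 46: [1, 2, 4, 7, 8, 14, 23, 28, 46]
phi values: [1, 1, 2, 6, 4, 6, 22, 12, 22]
Sum = 76


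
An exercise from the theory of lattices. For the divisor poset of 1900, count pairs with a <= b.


The order relation is {(a,b) : a <= b}, reflexive so it includes (a,a).
Examples: (1,1), (1,10), (1,100), (1,19), (1,190), ...
Total ordered pairs: 108


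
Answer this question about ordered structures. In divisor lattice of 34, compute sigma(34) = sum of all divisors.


sigma(n) = sum of divisors.
Divisors of 34: [1, 2, 17, 34]
Sum = 54


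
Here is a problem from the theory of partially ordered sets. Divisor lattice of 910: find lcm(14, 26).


In a divisor lattice, join = lcm (least common multiple).
gcd(14,26) = 2
lcm(14,26) = 14*26/gcd = 364/2 = 182


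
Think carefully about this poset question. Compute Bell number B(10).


B(n) = number of set partitions of an n-element set.
B(n) satisfies the recurrence: B(n+1) = sum_k C(n,k)*B(k).
B(10) = 115975


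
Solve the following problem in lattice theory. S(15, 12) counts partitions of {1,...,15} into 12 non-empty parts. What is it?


S(n,k) = k*S(n-1,k) + S(n-1,k-1).
S(14,12) = 3367, S(14,11) = 66066
S(15,12) = 12*3367 + 66066 = 40404 + 66066
S(15,12) = 106470


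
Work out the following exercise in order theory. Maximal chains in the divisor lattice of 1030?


A maximal chain goes from the minimum element to a maximal element via cover relations.
Counting all min-to-max paths in the cover graph.
Total maximal chains: 6


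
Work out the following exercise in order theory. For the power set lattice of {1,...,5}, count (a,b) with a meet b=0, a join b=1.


Complement pair (a,b): a meet b = bottom, a join b = top.
Here: A intersect B = {} and A union B = {1,...,5}.
Pairs found: ({},{1,2,3,4,5}), ({1},{2,3,4,5}), ({2},{1,3,4,5}), ({3},{1,2,4,5}), ... (28 more)
Total ordered pairs: 32


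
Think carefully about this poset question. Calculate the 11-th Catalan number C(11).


C(n) = C(2n, n) / (n+1).
C(22, 11) = 705432
C(11) = 705432 / 12 = 58786


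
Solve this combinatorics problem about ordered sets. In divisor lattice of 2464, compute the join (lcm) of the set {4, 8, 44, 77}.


In a divisor lattice, join = lcm (least common multiple).
Compute lcm iteratively: start with first element, then lcm(current, next).
Elements: [4, 8, 44, 77]
lcm(4,8) = 8
lcm(8,44) = 88
lcm(88,77) = 616
Final lcm = 616


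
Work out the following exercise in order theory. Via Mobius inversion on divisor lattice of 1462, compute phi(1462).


phi(n) = n * prod_{p|n} (1 - 1/p).
Prime divisors of 1462: [2, 17, 43]
phi(1462) = 1462 * (1 - 1/2) * (1 - 1/17) * (1 - 1/43)
phi(1462) = 672


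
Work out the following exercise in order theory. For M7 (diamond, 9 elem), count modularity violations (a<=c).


Modular law: if a <= c then a v (b ^ c) = (a v b) ^ c.
Check all triples (a,b,c) with a <= c among 9 elements.
This lattice is modular (diamonds M_m and their chain-products are modular).
Total violating triples: 0


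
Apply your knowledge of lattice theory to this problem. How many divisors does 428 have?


Divisors of 428: [1, 2, 4, 107, 214, 428]
Count: 6


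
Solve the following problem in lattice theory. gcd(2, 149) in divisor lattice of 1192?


Meet=gcd.
gcd(2,149)=1


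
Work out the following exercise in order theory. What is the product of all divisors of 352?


Divisors of 352: [1, 2, 4, 8, 11, 16, 22, 32, 44, 88, 176, 352]
Product = n^(d(n)/2) = 352^(12/2)
Product = 1902199139467264


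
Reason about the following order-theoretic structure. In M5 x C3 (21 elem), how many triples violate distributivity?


Distributive law: a ^ (b v c) = (a ^ b) v (a ^ c).
Check all 21^3 = 9261 ordered triples (a,b,c).
  e.g. a=(a1,0), b=(a2,0), c=(a3,0): lhs=(a1,0) != rhs=(0,0)
  e.g. a=(a1,0), b=(a2,0), c=(a3,1): lhs=(a1,0) != rhs=(0,0)
Total violating triples: 1620


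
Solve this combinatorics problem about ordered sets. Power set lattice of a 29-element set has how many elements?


Power set = 2^n.
2^29 = 536870912


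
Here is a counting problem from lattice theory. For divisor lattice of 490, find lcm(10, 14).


In a divisor lattice, join = lcm (least common multiple).
Compute lcm iteratively: start with first element, then lcm(current, next).
Elements: [10, 14]
lcm(10,14) = 70
Final lcm = 70


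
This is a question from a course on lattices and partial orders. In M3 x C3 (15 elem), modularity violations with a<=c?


Modular law: if a <= c then a v (b ^ c) = (a v b) ^ c.
Check all triples (a,b,c) with a <= c among 15 elements.
This lattice is modular (diamonds M_m and their chain-products are modular).
Total violating triples: 0


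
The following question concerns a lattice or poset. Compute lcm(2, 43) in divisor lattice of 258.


In a divisor lattice, join = lcm (least common multiple).
gcd(2,43) = 1
lcm(2,43) = 2*43/gcd = 86/1 = 86


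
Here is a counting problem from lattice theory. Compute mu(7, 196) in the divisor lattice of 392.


In a divisor lattice, mu(a,b) = mu(b/a) where mu is the classical Mobius function.
b/a = 196/7 = 28
Prime factorization of 28: primes [2, 7]
28 is not squarefree, so mu(28) = 0


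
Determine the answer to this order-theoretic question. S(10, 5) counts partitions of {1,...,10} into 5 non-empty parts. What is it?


S(n,k) = k*S(n-1,k) + S(n-1,k-1).
S(9,5) = 6951, S(9,4) = 7770
S(10,5) = 5*6951 + 7770 = 34755 + 7770
S(10,5) = 42525


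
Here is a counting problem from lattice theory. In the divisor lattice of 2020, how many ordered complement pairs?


Complement pair (a,b): a meet b = bottom, a join b = top.
Here: gcd(a,b)=1 and lcm(a,b)=2020, i.e. a*b=2020 with a,b coprime.
Pairs found: (1,2020), (4,505), (5,404), (20,101), ... (4 more)
Total ordered pairs: 8


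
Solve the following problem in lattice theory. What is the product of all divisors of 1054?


Divisors of 1054: [1, 2, 17, 31, 34, 62, 527, 1054]
Product = n^(d(n)/2) = 1054^(8/2)
Product = 1234134359056


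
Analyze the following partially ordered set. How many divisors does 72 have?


Divisors of 72: [1, 2, 3, 4, 6, 8, 9, 12, 18, 24, 36, 72]
Count: 12


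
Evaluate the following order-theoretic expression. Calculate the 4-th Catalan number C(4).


C(n) = C(2n, n) / (n+1).
C(8, 4) = 70
C(4) = 70 / 5 = 14


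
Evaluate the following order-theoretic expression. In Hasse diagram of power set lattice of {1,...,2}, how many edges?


A cover relation a -< b holds when a < b with no c strictly between.
Cover relations:
  {} -< {1}
  {} -< {2}
  {1} -< {1,2}
  {2} -< {1,2}
Total: 4


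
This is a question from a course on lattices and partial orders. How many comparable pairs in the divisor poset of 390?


A comparable pair {a,b} has a < b or b < a in the order.
Count unordered pairs where one element is strictly below the other.
Examples: {1,2}, {1,3}, {1,5}, {1,6}, ...
Total comparable pairs: 65


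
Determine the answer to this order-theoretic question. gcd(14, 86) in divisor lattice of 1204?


Meet=gcd.
gcd(14,86)=2


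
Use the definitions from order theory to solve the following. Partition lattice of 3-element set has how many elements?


B(n) = number of set partitions of an n-element set.
B(n) satisfies the recurrence: B(n+1) = sum_k C(n,k)*B(k).
B(3) = 5


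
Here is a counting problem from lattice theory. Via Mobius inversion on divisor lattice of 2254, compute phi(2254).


phi(n) = n * prod_{p|n} (1 - 1/p).
Prime divisors of 2254: [2, 7, 23]
phi(2254) = 2254 * (1 - 1/2) * (1 - 1/7) * (1 - 1/23)
phi(2254) = 924


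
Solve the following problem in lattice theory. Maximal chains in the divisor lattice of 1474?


A maximal chain goes from the minimum element to a maximal element via cover relations.
Counting all min-to-max paths in the cover graph.
Total maximal chains: 6


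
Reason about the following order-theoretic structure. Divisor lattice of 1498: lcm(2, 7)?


Join=lcm.
gcd(2,7)=1
lcm=14


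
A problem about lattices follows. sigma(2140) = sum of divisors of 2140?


sigma(n) = sum of divisors.
Divisors of 2140: [1, 2, 4, 5, 10, 20, 107, 214, 428, 535, 1070, 2140]
Sum = 4536


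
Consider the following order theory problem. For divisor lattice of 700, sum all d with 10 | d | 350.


Interval [10,350] in divisors of 700: [10, 50, 70, 350]
Sum = 480


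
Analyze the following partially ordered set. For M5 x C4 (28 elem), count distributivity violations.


Distributive law: a ^ (b v c) = (a ^ b) v (a ^ c).
Check all 28^3 = 21952 ordered triples (a,b,c).
  e.g. a=(a1,0), b=(a2,0), c=(a3,0): lhs=(a1,0) != rhs=(0,0)
  e.g. a=(a1,0), b=(a2,0), c=(a3,1): lhs=(a1,0) != rhs=(0,0)
Total violating triples: 3840


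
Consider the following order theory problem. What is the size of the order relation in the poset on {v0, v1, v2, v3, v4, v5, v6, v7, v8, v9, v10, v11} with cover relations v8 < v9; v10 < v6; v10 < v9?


The order relation is {(a,b) : a <= b}, reflexive so it includes (a,a).
Examples: (v0,v0), (v1,v1), (v10,v10), (v10,v6), (v10,v9), ...
Total ordered pairs: 15


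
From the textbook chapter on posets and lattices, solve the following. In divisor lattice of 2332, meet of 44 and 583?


In a divisor lattice, meet = gcd (greatest common divisor).
By Euclidean algorithm or factoring: gcd(44,583) = 11


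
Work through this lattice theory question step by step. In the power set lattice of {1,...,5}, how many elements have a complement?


An element a is complemented if some b has a meet b = bottom, a join b = top.
every subset A has complement S\A, so all elements are complemented.
Complemented elements: {}, {1}, {2}, {3}, {4}, {5}, ... (26 more)
Count: 32


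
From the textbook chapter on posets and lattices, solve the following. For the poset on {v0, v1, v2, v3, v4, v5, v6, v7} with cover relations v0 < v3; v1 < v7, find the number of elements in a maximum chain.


A chain is a totally ordered subset; we count the number of elements in a maximum chain.
Compute, for each element x, the size of the longest chain ending at x:
  v0: 1
  v1: 1
  v2: 1
  v4: 1
  v5: 1
  v6: 1
  ...
A maximum chain: v0 < v3
Number of elements in the longest chain: 2


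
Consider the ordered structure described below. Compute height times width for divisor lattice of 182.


Height = length of longest chain minus 1; width = size of largest antichain.
A maximum chain: 1 | 13 | 91 | 182  (height 3).
A maximum antichain: {2, 7, 13}  (width 3).
Product = 3 * 3 = 9


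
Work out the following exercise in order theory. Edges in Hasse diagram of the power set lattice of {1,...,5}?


A cover relation a -< b holds when a < b with no c strictly between.
Cover relations:
  {} -< {1}
  {} -< {2}
  {} -< {3}
  {} -< {4}
  {} -< {5}
  {1} -< {1,2}
  {1} -< {1,3}
  {1} -< {1,4}
  ...72 more
Total: 80


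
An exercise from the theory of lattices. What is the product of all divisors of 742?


Divisors of 742: [1, 2, 7, 14, 53, 106, 371, 742]
Product = n^(d(n)/2) = 742^(8/2)
Product = 303120718096


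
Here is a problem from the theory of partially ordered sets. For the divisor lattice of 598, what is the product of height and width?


Height = length of longest chain minus 1; width = size of largest antichain.
A maximum chain: 1 | 23 | 299 | 598  (height 3).
A maximum antichain: {2, 13, 23}  (width 3).
Product = 3 * 3 = 9


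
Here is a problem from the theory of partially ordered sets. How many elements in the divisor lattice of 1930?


Divisors of 1930: [1, 2, 5, 10, 193, 386, 965, 1930]
Count: 8


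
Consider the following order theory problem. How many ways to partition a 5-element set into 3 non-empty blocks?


S(n,k) = k*S(n-1,k) + S(n-1,k-1).
S(4,3) = 6, S(4,2) = 7
S(5,3) = 3*6 + 7 = 18 + 7
S(5,3) = 25


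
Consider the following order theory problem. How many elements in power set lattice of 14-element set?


Power set = 2^n.
2^14 = 16384


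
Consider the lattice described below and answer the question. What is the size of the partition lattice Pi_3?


B(n) = number of set partitions of an n-element set.
B(n) satisfies the recurrence: B(n+1) = sum_k C(n,k)*B(k).
B(3) = 5


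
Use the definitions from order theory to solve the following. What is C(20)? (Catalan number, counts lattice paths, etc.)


C(n) = C(2n, n) / (n+1).
C(40, 20) = 137846528820
C(20) = 137846528820 / 21 = 6564120420


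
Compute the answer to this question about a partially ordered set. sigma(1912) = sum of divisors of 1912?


sigma(n) = sum of divisors.
Divisors of 1912: [1, 2, 4, 8, 239, 478, 956, 1912]
Sum = 3600


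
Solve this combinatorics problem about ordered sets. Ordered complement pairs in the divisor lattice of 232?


Complement pair (a,b): a meet b = bottom, a join b = top.
Here: gcd(a,b)=1 and lcm(a,b)=232, i.e. a*b=232 with a,b coprime.
Pairs found: (1,232), (8,29), (29,8), (232,1)
Total ordered pairs: 4


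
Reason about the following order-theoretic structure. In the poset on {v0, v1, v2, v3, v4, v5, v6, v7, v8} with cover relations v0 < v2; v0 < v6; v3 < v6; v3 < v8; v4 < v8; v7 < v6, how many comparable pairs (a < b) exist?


A comparable pair {a,b} has a < b or b < a in the order.
Count unordered pairs where one element is strictly below the other.
Examples: {v0,v2}, {v0,v6}, {v3,v6}, {v3,v8}, ...
Total comparable pairs: 6


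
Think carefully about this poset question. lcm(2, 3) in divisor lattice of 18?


Join=lcm.
gcd(2,3)=1
lcm=6


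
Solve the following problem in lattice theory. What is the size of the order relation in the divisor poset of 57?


The order relation is {(a,b) : a <= b}, reflexive so it includes (a,a).
Examples: (1,1), (1,19), (1,3), (1,57), (19,19), ...
Total ordered pairs: 9


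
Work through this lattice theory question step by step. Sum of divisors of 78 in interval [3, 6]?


Interval [3,6] in divisors of 78: [3, 6]
Sum = 9


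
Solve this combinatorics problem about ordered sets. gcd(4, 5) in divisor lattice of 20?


Meet=gcd.
gcd(4,5)=1


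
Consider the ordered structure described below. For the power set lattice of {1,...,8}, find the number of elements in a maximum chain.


A chain is a totally ordered subset; we count the number of elements in a maximum chain.
Compute, for each element x, the size of the longest chain ending at x:
  {}: 1
  {1}: 2
  {2}: 2
  {3}: 2
  {4}: 2
  {5}: 2
  ...
A maximum chain: {} < {1} < {1,2} < {1,2,3} < {1,2,3,4} < {1,2,3,4,5} < {1,2,3,4,5,6} < {1,2,3,4,5,6,7} < {1,2,3,4,5,6,7,8}
Number of elements in the longest chain: 9


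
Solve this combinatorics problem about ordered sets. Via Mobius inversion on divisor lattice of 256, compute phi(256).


phi(n) = n * prod_{p|n} (1 - 1/p).
Prime divisors of 256: [2]
phi(256) = 256 * (1 - 1/2)
phi(256) = 128


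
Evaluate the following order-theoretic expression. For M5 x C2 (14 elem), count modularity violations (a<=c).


Modular law: if a <= c then a v (b ^ c) = (a v b) ^ c.
Check all triples (a,b,c) with a <= c among 14 elements.
This lattice is modular (diamonds M_m and their chain-products are modular).
Total violating triples: 0


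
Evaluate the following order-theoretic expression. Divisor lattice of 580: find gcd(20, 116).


In a divisor lattice, meet = gcd (greatest common divisor).
By Euclidean algorithm or factoring: gcd(20,116) = 4


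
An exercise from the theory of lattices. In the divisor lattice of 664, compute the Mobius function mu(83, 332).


In a divisor lattice, mu(a,b) = mu(b/a) where mu is the classical Mobius function.
b/a = 332/83 = 4
Prime factorization of 4: primes [2]
4 is not squarefree, so mu(4) = 0


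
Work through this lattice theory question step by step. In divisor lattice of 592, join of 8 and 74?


In a divisor lattice, join = lcm (least common multiple).
gcd(8,74) = 2
lcm(8,74) = 8*74/gcd = 592/2 = 296


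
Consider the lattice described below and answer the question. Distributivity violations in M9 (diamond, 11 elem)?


Distributive law: a ^ (b v c) = (a ^ b) v (a ^ c).
Check all 11^3 = 1331 ordered triples (a,b,c).
  e.g. a=a1, b=a2, c=a3: lhs=a1 != rhs=0
  e.g. a=a1, b=a2, c=a4: lhs=a1 != rhs=0
Total violating triples: 504


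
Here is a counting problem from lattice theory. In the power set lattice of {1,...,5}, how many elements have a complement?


An element a is complemented if some b has a meet b = bottom, a join b = top.
every subset A has complement S\A, so all elements are complemented.
Complemented elements: {}, {1}, {2}, {3}, {4}, {5}, ... (26 more)
Count: 32


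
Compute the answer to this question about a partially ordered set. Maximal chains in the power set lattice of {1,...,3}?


A maximal chain goes from the minimum element to a maximal element via cover relations.
Counting all min-to-max paths in the cover graph.
Total maximal chains: 6


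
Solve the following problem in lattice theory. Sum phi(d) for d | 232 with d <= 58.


Divisors of 232 up to 58: [1, 2, 4, 8, 29, 58]
phi values: [1, 1, 2, 4, 28, 28]
Sum = 64


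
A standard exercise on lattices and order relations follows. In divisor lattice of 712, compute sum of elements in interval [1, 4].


Interval [1,4] in divisors of 712: [1, 2, 4]
Sum = 7


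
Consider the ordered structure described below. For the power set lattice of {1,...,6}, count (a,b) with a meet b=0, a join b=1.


Complement pair (a,b): a meet b = bottom, a join b = top.
Here: A intersect B = {} and A union B = {1,...,6}.
Pairs found: ({},{1,2,3,4,5,6}), ({1},{2,3,4,5,6}), ({2},{1,3,4,5,6}), ({3},{1,2,4,5,6}), ... (60 more)
Total ordered pairs: 64


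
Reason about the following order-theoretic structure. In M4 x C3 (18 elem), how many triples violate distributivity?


Distributive law: a ^ (b v c) = (a ^ b) v (a ^ c).
Check all 18^3 = 5832 ordered triples (a,b,c).
  e.g. a=(a1,0), b=(a2,0), c=(a3,0): lhs=(a1,0) != rhs=(0,0)
  e.g. a=(a1,0), b=(a2,0), c=(a3,1): lhs=(a1,0) != rhs=(0,0)
Total violating triples: 648


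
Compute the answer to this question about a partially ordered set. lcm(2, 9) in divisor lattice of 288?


Join=lcm.
gcd(2,9)=1
lcm=18


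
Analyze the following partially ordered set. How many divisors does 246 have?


Divisors of 246: [1, 2, 3, 6, 41, 82, 123, 246]
Count: 8


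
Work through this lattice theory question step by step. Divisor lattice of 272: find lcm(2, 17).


In a divisor lattice, join = lcm (least common multiple).
gcd(2,17) = 1
lcm(2,17) = 2*17/gcd = 34/1 = 34


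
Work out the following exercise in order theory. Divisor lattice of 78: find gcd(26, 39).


In a divisor lattice, meet = gcd (greatest common divisor).
By Euclidean algorithm or factoring: gcd(26,39) = 13


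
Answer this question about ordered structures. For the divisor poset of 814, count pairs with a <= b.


The order relation is {(a,b) : a <= b}, reflexive so it includes (a,a).
Examples: (1,1), (1,11), (1,2), (1,22), (1,37), ...
Total ordered pairs: 27


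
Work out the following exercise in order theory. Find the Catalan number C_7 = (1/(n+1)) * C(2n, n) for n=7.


C(n) = C(2n, n) / (n+1).
C(14, 7) = 3432
C(7) = 3432 / 8 = 429


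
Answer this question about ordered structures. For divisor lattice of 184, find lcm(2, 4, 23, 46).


In a divisor lattice, join = lcm (least common multiple).
Compute lcm iteratively: start with first element, then lcm(current, next).
Elements: [2, 4, 23, 46]
lcm(2,4) = 4
lcm(4,23) = 92
lcm(92,46) = 92
Final lcm = 92


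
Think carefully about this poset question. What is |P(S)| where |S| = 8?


Power set = 2^n.
2^8 = 256


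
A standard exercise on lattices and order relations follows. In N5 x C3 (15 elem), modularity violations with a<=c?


Modular law: if a <= c then a v (b ^ c) = (a v b) ^ c.
Check all triples (a,b,c) with a <= c among 15 elements.
  e.g. a=(a,0), b=(c,0), c=(b,0): lhs=(a,0) != rhs=(b,0)
  e.g. a=(a,0), b=(c,1), c=(b,0): lhs=(a,0) != rhs=(b,0)
Total violating triples: 18


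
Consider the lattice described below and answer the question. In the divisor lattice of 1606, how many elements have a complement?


An element a is complemented if some b has a meet b = bottom, a join b = top.
a is complemented iff gcd(a, n/a)=1, i.e. a is a unitary divisor of 1606.
Complemented elements: 1, 2, 11, 22, 73, 146, ... (2 more)
Count: 8


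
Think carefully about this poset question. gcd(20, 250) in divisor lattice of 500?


Meet=gcd.
gcd(20,250)=10


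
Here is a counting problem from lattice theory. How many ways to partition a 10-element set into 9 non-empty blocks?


S(n,k) = k*S(n-1,k) + S(n-1,k-1).
S(9,9) = 1, S(9,8) = 36
S(10,9) = 9*1 + 36 = 9 + 36
S(10,9) = 45


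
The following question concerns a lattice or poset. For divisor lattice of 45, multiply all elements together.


Divisors of 45: [1, 3, 5, 9, 15, 45]
Product = n^(d(n)/2) = 45^(6/2)
Product = 91125


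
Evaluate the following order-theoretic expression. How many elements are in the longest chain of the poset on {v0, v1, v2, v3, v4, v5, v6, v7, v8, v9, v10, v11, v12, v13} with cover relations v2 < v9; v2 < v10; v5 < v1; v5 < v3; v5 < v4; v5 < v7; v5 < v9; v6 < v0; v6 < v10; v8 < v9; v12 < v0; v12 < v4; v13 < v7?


A chain is a totally ordered subset; we count the number of elements in a maximum chain.
Compute, for each element x, the size of the longest chain ending at x:
  v2: 1
  v5: 1
  v6: 1
  v8: 1
  v11: 1
  v12: 1
  ...
A maximum chain: v6 < v0
Number of elements in the longest chain: 2


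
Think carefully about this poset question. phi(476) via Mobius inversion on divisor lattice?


phi(n) = n * prod_{p|n} (1 - 1/p).
Prime divisors of 476: [2, 7, 17]
phi(476) = 476 * (1 - 1/2) * (1 - 1/7) * (1 - 1/17)
phi(476) = 192


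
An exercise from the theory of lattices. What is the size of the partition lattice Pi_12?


B(n) = number of set partitions of an n-element set.
B(n) satisfies the recurrence: B(n+1) = sum_k C(n,k)*B(k).
B(12) = 4213597


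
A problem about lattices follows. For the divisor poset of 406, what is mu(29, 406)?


In a divisor lattice, mu(a,b) = mu(b/a) where mu is the classical Mobius function.
b/a = 406/29 = 14
Prime factorization of 14: primes [2, 7]
14 is squarefree with 2 prime factor(s), so mu(14) = (-1)^2 = 1


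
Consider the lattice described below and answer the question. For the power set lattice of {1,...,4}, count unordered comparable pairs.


A comparable pair {a,b} has a < b or b < a in the order.
Count unordered pairs where one element is strictly below the other.
Examples: {{},{1}}, {{},{2}}, {{},{3}}, {{},{4}}, ...
Total comparable pairs: 65


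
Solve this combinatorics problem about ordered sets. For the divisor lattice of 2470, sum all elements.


sigma(n) = sum of divisors.
Divisors of 2470: [1, 2, 5, 10, 13, 19, 26, 38, 65, 95, 130, 190, 247, 494, 1235, 2470]
Sum = 5040


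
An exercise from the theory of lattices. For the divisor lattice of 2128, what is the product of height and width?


Height = length of longest chain minus 1; width = size of largest antichain.
A maximum chain: 1 | 19 | 133 | 266 | 532 | 1064 | 2128  (height 6).
A maximum antichain: {4, 14, 38, 133}  (width 4).
Product = 6 * 4 = 24


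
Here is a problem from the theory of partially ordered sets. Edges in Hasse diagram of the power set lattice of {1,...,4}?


A cover relation a -< b holds when a < b with no c strictly between.
Cover relations:
  {} -< {1}
  {} -< {2}
  {} -< {3}
  {} -< {4}
  {1} -< {1,2}
  {1} -< {1,3}
  {1} -< {1,4}
  {2} -< {1,2}
  ...24 more
Total: 32


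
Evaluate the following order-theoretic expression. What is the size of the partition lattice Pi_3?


B(n) = number of set partitions of an n-element set.
B(n) satisfies the recurrence: B(n+1) = sum_k C(n,k)*B(k).
B(3) = 5


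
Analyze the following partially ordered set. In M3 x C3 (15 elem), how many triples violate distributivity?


Distributive law: a ^ (b v c) = (a ^ b) v (a ^ c).
Check all 15^3 = 3375 ordered triples (a,b,c).
  e.g. a=(a1,0), b=(a2,0), c=(a3,0): lhs=(a1,0) != rhs=(0,0)
  e.g. a=(a1,0), b=(a2,0), c=(a3,1): lhs=(a1,0) != rhs=(0,0)
Total violating triples: 162


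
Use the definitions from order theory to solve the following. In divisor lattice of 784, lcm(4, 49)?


Join=lcm.
gcd(4,49)=1
lcm=196


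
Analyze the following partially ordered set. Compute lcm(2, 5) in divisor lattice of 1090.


In a divisor lattice, join = lcm (least common multiple).
gcd(2,5) = 1
lcm(2,5) = 2*5/gcd = 10/1 = 10


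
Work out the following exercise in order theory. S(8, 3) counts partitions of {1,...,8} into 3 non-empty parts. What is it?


S(n,k) = k*S(n-1,k) + S(n-1,k-1).
S(7,3) = 301, S(7,2) = 63
S(8,3) = 3*301 + 63 = 903 + 63
S(8,3) = 966


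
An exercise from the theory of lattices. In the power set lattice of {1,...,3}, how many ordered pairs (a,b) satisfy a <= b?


The order relation is {(a,b) : a <= b}, reflexive so it includes (a,a).
Examples: ({},{}), ({},{1,2}), ({},{1,2,3}), ({},{1,3}), ({},{1}), ...
Total ordered pairs: 27


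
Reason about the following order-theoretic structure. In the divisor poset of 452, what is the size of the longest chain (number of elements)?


A chain is a totally ordered subset; we count the number of elements in a maximum chain.
Compute, for each element x, the size of the longest chain ending at x:
  1: 1
  2: 2
  113: 2
  4: 3
  226: 3
  452: 4
A maximum chain: 1 < 2 < 4 < 452
Number of elements in the longest chain: 4


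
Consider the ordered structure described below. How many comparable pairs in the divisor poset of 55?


A comparable pair {a,b} has a < b or b < a in the order.
Count unordered pairs where one element is strictly below the other.
Examples: {1,5}, {1,11}, {1,55}, {5,55}, ...
Total comparable pairs: 5


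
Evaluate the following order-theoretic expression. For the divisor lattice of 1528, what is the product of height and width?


Height = length of longest chain minus 1; width = size of largest antichain.
A maximum chain: 1 | 191 | 382 | 764 | 1528  (height 4).
A maximum antichain: {2, 191}  (width 2).
Product = 4 * 2 = 8


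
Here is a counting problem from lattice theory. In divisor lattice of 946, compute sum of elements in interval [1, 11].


Interval [1,11] in divisors of 946: [1, 11]
Sum = 12


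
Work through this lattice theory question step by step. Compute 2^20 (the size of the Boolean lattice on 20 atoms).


Power set = 2^n.
2^20 = 1048576


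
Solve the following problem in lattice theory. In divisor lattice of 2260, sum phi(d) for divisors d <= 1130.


Divisors of 2260 up to 1130: [1, 2, 4, 5, 10, 20, 113, 226, 452, 565, 1130]
phi values: [1, 1, 2, 4, 4, 8, 112, 112, 224, 448, 448]
Sum = 1364


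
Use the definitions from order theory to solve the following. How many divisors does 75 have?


Divisors of 75: [1, 3, 5, 15, 25, 75]
Count: 6


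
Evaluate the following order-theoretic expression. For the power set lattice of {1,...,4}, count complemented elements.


An element a is complemented if some b has a meet b = bottom, a join b = top.
every subset A has complement S\A, so all elements are complemented.
Complemented elements: {}, {1}, {2}, {3}, {4}, {1,2}, ... (10 more)
Count: 16


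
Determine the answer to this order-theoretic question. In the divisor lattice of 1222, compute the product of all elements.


Divisors of 1222: [1, 2, 13, 26, 47, 94, 611, 1222]
Product = n^(d(n)/2) = 1222^(8/2)
Product = 2229897104656


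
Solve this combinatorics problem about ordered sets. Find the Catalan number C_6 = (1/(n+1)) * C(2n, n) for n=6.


C(n) = C(2n, n) / (n+1).
C(12, 6) = 924
C(6) = 924 / 7 = 132


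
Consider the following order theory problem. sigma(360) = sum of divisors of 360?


sigma(n) = sum of divisors.
Divisors of 360: [1, 2, 3, 4, 5, 6, 8, 9, 10, 12, 15, 18, 20, 24, 30, 36, 40, 45, 60, 72, 90, 120, 180, 360]
Sum = 1170


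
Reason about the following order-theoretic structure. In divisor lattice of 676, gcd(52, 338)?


Meet=gcd.
gcd(52,338)=26
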